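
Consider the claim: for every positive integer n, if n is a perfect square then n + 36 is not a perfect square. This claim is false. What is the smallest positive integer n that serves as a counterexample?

n = 1: 1 + 36 = 37, not a perfect square.
n = 4: 4 + 36 = 40, not a perfect square.
n = 9: 9 + 36 = 45, not a perfect square.
n = 16: 16 + 36 = 52, not a perfect square.
n = 25: 25 + 36 = 61, not a perfect square.
n = 36: 36 + 36 = 72, not a perfect square.
n = 49: 49 + 36 = 85, not a perfect square.
n = 64: 64 = 8² and 64 + 36 = 100 = 10².
So n = 64 is the smallest counterexample.

n = 64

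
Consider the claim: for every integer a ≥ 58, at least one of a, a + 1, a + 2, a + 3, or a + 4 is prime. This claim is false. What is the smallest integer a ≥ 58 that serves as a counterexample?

a = 58: 59 is prime.
a = 59: 59 is prime.
a = 60: 61 is prime.
a = 61: 61 is prime.
a = 62: 62 = 2 × 31; 63 = 3 × 21; 64 = 2 × 32; 65 = 5 × 13; 66 = 2 × 33 — all composite.
Thus a = 62 disproves the claim, and no smaller a works.

a = 62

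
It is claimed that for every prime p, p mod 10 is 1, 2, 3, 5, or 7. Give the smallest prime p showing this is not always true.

p = 19

Check each prime p in order until the claim fails.
p = 2: 2 mod 10 = 2.
p = 3: 3 mod 10 = 3.
p = 5: 5 mod 10 = 5.
p = 7: 7 mod 10 = 7.
p = 11: 11 mod 10 = 1.
p = 13: 13 mod 10 = 3.
p = 17: 17 mod 10 = 7.
p = 19: 19 mod 10 = 9 — not in {1, 2, 3, 5, 7}.
So p = 19 is the smallest counterexample.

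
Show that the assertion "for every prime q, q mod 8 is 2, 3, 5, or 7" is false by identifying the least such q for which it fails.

q = 2: 2 mod 8 = 2.
q = 3: 3 mod 8 = 3.
q = 5: 5 mod 8 = 5.
q = 7: 7 mod 8 = 7.
q = 11: 11 mod 8 = 3.
q = 13: 13 mod 8 = 5.
q = 17: 17 mod 8 = 1 — not in {2, 3, 5, 7}.

q = 17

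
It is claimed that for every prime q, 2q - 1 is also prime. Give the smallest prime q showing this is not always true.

q = 2: 2q - 1 = 3, prime.
q = 3: 2q - 1 = 5, prime.
q = 5: 2q - 1 = 9 = 3 × 3, not prime.
Thus q = 5 disproves the claim, and no smaller q works.

q = 5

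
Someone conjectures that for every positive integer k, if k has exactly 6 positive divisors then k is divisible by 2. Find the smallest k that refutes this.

k = 45

We need the least positive integer k for which k has exactly 6 positive divisors but k is not divisible by 2.
For k = 12, 18, 20, 28, 32, 44 the conclusion holds.
k = 45: τ(45) = 6; 45 mod 2 = 1.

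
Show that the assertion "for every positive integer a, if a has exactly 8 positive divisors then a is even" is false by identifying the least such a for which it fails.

The first 12 eligible values, up to a = 104, all satisfy the conclusion.
a = 105: divisors of 105: 1, 3, 5, 7, 15, 21, 35, 105; 105 is odd.

a = 105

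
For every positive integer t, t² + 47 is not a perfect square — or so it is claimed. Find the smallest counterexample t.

A counterexample is any positive integer t such that t² + 47 is a perfect square; we check each in order.
For t = 1, 2, 3, 4, …, 20, 21, 22 the conclusion holds.
t = 23: 23² + 47 = 576 = 24², a perfect square.
So t = 23 is the smallest counterexample.

t = 23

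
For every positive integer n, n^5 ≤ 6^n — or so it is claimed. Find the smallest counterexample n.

We need the least positive integer n for which n^5 > 6^n.
For n = 1, 2 the conclusion holds.
n = 3: n^5 = 243 and 6^n = 216, so 243 > 216.
Thus n = 3 disproves the claim, and no smaller n works.

n = 3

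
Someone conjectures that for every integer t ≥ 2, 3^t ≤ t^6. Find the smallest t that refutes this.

Check each integer t ≥ 2 in order until 3^t > t^6.
For t = 2, 3, 4, 5, …, 12, 13, 14 the conclusion holds.
t = 15: 3^t = 14348907 and t^6 = 11390625, so 14348907 > 11390625.
So t = 15 is the smallest counterexample.

t = 15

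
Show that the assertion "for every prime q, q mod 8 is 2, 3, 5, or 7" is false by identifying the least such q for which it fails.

A counterexample is any prime q such that the claim fails; we check each in order.
q = 2: 2 mod 8 = 2.
q = 3: 3 mod 8 = 3.
q = 5: 5 mod 8 = 5.
q = 7: 7 mod 8 = 7.
q = 11: 11 mod 8 = 3.
q = 13: 13 mod 8 = 5.
q = 17: 17 mod 8 = 1 — not in {2, 3, 5, 7}.

q = 17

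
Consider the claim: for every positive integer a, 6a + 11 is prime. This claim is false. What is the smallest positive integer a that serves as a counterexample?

A counterexample is any positive integer a such that 6a + 11 is not prime; we check each in order.
For a = 1, 2, 3 the conclusion holds.
a = 4: 6a + 11 = 35 = 5 × 7, composite.
Thus a = 4 disproves the claim, and no smaller a works.

a = 4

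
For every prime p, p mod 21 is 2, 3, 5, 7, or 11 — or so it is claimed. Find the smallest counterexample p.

p = 13

We need the least prime p for which the claim fails.
p = 2: 2 mod 21 = 2.
p = 3: 3 mod 21 = 3.
p = 5: 5 mod 21 = 5.
p = 7: 7 mod 21 = 7.
p = 11: 11 mod 21 = 11.
p = 13: 13 mod 21 = 13 — not in {2, 3, 5, 7, 11}.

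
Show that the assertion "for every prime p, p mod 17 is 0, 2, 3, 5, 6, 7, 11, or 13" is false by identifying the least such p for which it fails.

p = 29

For p = 2, 3, 5, 7, 11, 13, 17, 19, 23 the conclusion holds.
p = 29: 29 mod 17 = 12 — not in {0, 2, 3, 5, 6, 7, 11, 13}.
Thus p = 29 disproves the claim, and no smaller p works.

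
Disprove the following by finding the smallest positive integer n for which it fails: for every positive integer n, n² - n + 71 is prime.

n = 3

We need the least positive integer n for which n² - n + 71 is not prime.
For n = 1, 2 the conclusion holds.
n = 3: n² - n + 71 = 77 = 7 × 11, composite.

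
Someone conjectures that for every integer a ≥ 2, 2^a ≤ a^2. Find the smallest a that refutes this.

A counterexample is any integer a ≥ 2 such that 2^a > a^2; we check each in order.
a = 2: 2^a = 4 and a^2 = 4, so 4 ≤ 4.
a = 3: 2^a = 8 and a^2 = 9, so 8 ≤ 9.
a = 4: 2^a = 16 and a^2 = 16, so 16 ≤ 16.
a = 5: 2^a = 32 and a^2 = 25, so 32 > 25.

a = 5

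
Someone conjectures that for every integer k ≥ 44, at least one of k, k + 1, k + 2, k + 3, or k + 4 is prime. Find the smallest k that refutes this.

Check each integer k ≥ 44 in order until k, k + 1, k + 2, k + 3, k + 4 are all composite.
The first 4 eligible values, up to k = 47, all satisfy the conclusion.
k = 48: 48 = 2 × 24; 49 = 7 × 7; 50 = 2 × 25; 51 = 3 × 17; 52 = 2 × 26 — all composite.

k = 48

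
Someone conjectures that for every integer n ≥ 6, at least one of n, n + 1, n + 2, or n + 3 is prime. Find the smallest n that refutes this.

n = 24

A counterexample is any integer n ≥ 6 such that n, n + 1, n + 2, n + 3 are all composite; we check each in order.
For n = 6, 7, 8, 9, …, 21, 22, 23 the conclusion holds.
n = 24: 24 = 2 × 12; 25 = 5 × 5; 26 = 2 × 13; 27 = 3 × 9 — all composite.
Hence n = 24 is a counterexample.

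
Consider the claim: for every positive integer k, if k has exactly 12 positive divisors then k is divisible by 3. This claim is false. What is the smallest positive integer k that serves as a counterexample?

k = 140

k = 60: τ(60) = 12; 60 mod 3 = 0.
k = 72: τ(72) = 12; 72 mod 3 = 0.
k = 84: τ(84) = 12; 84 mod 3 = 0.
k = 90: τ(90) = 12; 90 mod 3 = 0.
k = 96: τ(96) = 12; 96 mod 3 = 0.
k = 108: τ(108) = 12; 108 mod 3 = 0.
k = 126: τ(126) = 12; 126 mod 3 = 0.
k = 132: τ(132) = 12; 132 mod 3 = 0.
k = 140: τ(140) = 12; 140 mod 3 = 2.
Thus k = 140 disproves the claim, and no smaller k works.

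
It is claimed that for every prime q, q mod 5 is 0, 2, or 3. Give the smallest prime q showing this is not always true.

q = 11

For q = 2, 3, 5, 7 the conclusion holds.
q = 11: 11 mod 5 = 1 — not in {0, 2, 3}.
Thus q = 11 disproves the claim, and no smaller q works.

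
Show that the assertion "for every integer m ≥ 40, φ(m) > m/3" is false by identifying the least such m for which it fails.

m = 40: φ(40) = 16 and 40/3 = 40/3, so φ(40) > 40/3.
m = 41: φ(41) = 40 and 41/3 = 41/3, so φ(41) > 41/3.
m = 42: φ(42) = 12 and 42/3 = 14, so φ(42) ≤ 42/3.
Thus m = 42 disproves the claim, and no smaller m works.

m = 42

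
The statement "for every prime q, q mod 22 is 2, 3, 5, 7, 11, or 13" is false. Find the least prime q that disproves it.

q = 17

We need the least prime q for which the claim fails.
q = 2: 2 mod 22 = 2.
q = 3: 3 mod 22 = 3.
q = 5: 5 mod 22 = 5.
q = 7: 7 mod 22 = 7.
q = 11: 11 mod 22 = 11.
q = 13: 13 mod 22 = 13.
q = 17: 17 mod 22 = 17 — not in {2, 3, 5, 7, 11, 13}.
So q = 17 is the smallest counterexample.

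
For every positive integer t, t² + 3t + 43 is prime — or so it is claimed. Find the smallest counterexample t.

t = 39

A counterexample is any positive integer t such that t² + 3t + 43 is not prime; we check each in order.
For t = 1, 2, 3, 4, …, 36, 37, 38 the conclusion holds.
t = 39: t² + 3t + 43 = 1681 = 41 × 41, composite.
Thus t = 39 disproves the claim, and no smaller t works.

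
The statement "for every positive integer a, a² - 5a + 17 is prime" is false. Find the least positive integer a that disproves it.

a = 13

Check each positive integer a in order until a² - 5a + 17 is not prime.
For a = 1, 2, 3, 4, …, 10, 11, 12 the conclusion holds.
a = 13: a² - 5a + 17 = 121 = 11 × 11, composite.
So a = 13 is the smallest counterexample.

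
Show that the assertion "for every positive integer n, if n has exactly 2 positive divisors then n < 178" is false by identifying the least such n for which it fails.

n = 179

We need the least positive integer n for which n has exactly 2 positive divisors but the claim fails.
For n = 2, 3, 5, 7, …, 163, 167, 173 the conclusion holds.
n = 179: τ(179) = 2; 179 ≥ 178.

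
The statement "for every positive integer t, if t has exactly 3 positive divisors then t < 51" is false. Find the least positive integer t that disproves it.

A counterexample is any positive integer t such that t has exactly 3 positive divisors but the claim fails; we check each in order.
The first 4 eligible values, up to t = 49, all satisfy the conclusion.
t = 121: τ(121) = 3; 121 ≥ 51.
Hence t = 121 is a counterexample.

t = 121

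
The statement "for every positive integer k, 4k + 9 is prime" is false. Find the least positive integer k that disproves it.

We need the least positive integer k for which 4k + 9 is not prime.
For k = 1, 2 the conclusion holds.
k = 3: 4k + 9 = 21 = 3 × 7, composite.

k = 3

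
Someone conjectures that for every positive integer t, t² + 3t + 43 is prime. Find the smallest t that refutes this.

t = 39

Check each positive integer t in order until t² + 3t + 43 is not prime.
For t = 1, 2, 3, 4, …, 36, 37, 38 the conclusion holds.
t = 39: t² + 3t + 43 = 1681 = 41 × 41, composite.
So t = 39 is the smallest counterexample.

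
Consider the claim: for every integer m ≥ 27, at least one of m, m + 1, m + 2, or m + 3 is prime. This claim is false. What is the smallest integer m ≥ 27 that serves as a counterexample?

Check each integer m ≥ 27 in order until m, m + 1, m + 2, m + 3 are all composite.
m = 27: 29 is prime.
m = 28: 29 is prime.
m = 29: 29 is prime.
m = 30: 31 is prime.
m = 31: 31 is prime.
m = 32: 32 = 2 × 16; 33 = 3 × 11; 34 = 2 × 17; 35 = 5 × 7 — all composite.
Thus m = 32 disproves the claim, and no smaller m works.

m = 32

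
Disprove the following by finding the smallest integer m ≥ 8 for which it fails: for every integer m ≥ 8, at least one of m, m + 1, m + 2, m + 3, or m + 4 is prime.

m = 24

A counterexample is any integer m ≥ 8 such that m, m + 1, m + 2, m + 3, m + 4 are all composite; we check each in order.
The first 16 eligible values, up to m = 23, all satisfy the conclusion.
m = 24: 24 = 2 × 12; 25 = 5 × 5; 26 = 2 × 13; 27 = 3 × 9; 28 = 2 × 14 — all composite.
So m = 24 is the smallest counterexample.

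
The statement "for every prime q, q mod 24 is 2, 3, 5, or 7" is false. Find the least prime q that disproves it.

q = 11

Check each prime q in order until the claim fails.
q = 2: 2 mod 24 = 2.
q = 3: 3 mod 24 = 3.
q = 5: 5 mod 24 = 5.
q = 7: 7 mod 24 = 7.
q = 11: 11 mod 24 = 11 — not in {2, 3, 5, 7}.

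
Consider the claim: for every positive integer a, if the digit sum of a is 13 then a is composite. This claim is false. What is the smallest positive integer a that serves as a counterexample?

a = 67

A counterexample is any positive integer a such that the digit sum of a is 13 but a is prime; we check each in order.
For a = 49, 58 the conclusion holds.
a = 67: digit sum 13; 67 is prime, not composite.
So a = 67 is the smallest counterexample.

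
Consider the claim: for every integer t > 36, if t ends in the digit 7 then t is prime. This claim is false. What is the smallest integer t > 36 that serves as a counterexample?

We need the least integer t > 36 for which t ends in the digit 7 but t is not prime.
t = 37: 37 ends in 7 and is prime.
t = 47: 47 ends in 7 and is prime.
t = 57: 57 ends in 7; 57 = 3 × 19, composite.
So t = 57 is the smallest counterexample.

t = 57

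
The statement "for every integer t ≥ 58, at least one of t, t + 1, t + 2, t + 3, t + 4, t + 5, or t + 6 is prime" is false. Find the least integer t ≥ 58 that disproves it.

A counterexample is any integer t ≥ 58 such that t, t + 1, t + 2, t + 3, t + 4, t + 5, t + 6 are all composite; we check each in order.
For t = 58, 59, 60, 61, …, 87, 88, 89 the conclusion holds.
t = 90: 90 = 2 × 45; 91 = 7 × 13; 92 = 2 × 46; 93 = 3 × 31; 94 = 2 × 47; 95 = 5 × 19; 96 = 2 × 48 — all composite.
Thus t = 90 disproves the claim, and no smaller t works.

t = 90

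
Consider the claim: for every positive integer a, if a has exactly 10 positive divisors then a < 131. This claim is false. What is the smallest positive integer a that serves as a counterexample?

a = 162

For a = 48, 80, 112 the conclusion holds.
a = 162: τ(162) = 10; 162 ≥ 131.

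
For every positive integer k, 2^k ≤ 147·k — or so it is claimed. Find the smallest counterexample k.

A counterexample is any positive integer k such that 2^k > 147·k; we check each in order.
For k = 1, 2, 3, 4, 5, 6, 7, 8, 9, 10 the conclusion holds.
k = 11: 2^k = 2048 and 147·k = 1617, so 2048 > 1617.
Hence k = 11 is a counterexample.

k = 11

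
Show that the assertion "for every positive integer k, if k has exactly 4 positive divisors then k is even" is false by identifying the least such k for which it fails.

k = 15

Check each positive integer k in order until k has exactly 4 positive divisors but k is odd.
The first 4 eligible values, up to k = 14, all satisfy the conclusion.
k = 15: divisors of 15: 1, 3, 5, 15; 15 is odd.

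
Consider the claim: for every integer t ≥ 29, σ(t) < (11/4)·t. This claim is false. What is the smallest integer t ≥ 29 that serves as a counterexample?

t = 60

For t = 29, 30, 31, 32, …, 57, 58, 59 the conclusion holds.
t = 60: σ(60) = 168; 168 ≥ 165.
So t = 60 is the smallest counterexample.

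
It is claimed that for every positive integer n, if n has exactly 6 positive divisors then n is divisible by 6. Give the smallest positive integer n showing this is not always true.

n = 20

For n = 12, 18 the conclusion holds.
n = 20: τ(20) = 6; 20 mod 6 = 2.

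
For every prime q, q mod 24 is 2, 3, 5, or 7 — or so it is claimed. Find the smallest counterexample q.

q = 11

For q = 2, 3, 5, 7 the conclusion holds.
q = 11: 11 mod 24 = 11 — not in {2, 3, 5, 7}.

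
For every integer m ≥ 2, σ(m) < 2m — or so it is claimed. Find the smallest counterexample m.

m = 6

m = 2: σ(2) = 3; 3 < 4.
m = 3: σ(3) = 4; 4 < 6.
m = 4: σ(4) = 7; 7 < 8.
m = 5: σ(5) = 6; 6 < 10.
m = 6: σ(6) = 12; 12 ≥ 12.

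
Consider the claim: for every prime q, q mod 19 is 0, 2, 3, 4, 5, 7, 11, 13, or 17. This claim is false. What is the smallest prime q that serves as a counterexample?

q = 29

We need the least prime q for which the claim fails.
The first 9 eligible values, up to q = 23, all satisfy the conclusion.
q = 29: 29 mod 19 = 10 — not in {0, 2, 3, 4, 5, 7, 11, 13, 17}.
Hence q = 29 is a counterexample.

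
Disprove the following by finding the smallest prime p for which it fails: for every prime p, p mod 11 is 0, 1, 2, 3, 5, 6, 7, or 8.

p = 31

For p = 2, 3, 5, 7, 11, 13, 17, 19, 23, 29 the conclusion holds.
p = 31: 31 mod 11 = 9 — not in {0, 1, 2, 3, 5, 6, 7, 8}.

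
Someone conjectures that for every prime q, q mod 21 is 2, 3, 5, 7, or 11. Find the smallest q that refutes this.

q = 13

q = 2: 2 mod 21 = 2.
q = 3: 3 mod 21 = 3.
q = 5: 5 mod 21 = 5.
q = 7: 7 mod 21 = 7.
q = 11: 11 mod 21 = 11.
q = 13: 13 mod 21 = 13 — not in {2, 3, 5, 7, 11}.
So q = 13 is the smallest counterexample.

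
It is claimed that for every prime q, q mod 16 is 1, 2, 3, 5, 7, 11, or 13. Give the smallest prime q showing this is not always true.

q = 31

We need the least prime q for which the claim fails.
For q = 2, 3, 5, 7, 11, 13, 17, 19, 23, 29 the conclusion holds.
q = 31: 31 mod 16 = 15 — not in {1, 2, 3, 5, 7, 11, 13}.
So q = 31 is the smallest counterexample.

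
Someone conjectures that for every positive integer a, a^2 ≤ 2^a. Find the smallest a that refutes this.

Check each positive integer a in order until a^2 > 2^a.
a = 1: a^2 = 1 and 2^a = 2, so 1 ≤ 2.
a = 2: a^2 = 4 and 2^a = 4, so 4 ≤ 4.
a = 3: a^2 = 9 and 2^a = 8, so 9 > 8.
Thus a = 3 disproves the claim, and no smaller a works.

a = 3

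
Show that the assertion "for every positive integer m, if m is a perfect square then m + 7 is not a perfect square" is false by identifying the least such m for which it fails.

m = 1: 1 + 7 = 8, not a perfect square.
m = 4: 4 + 7 = 11, not a perfect square.
m = 9: 9 = 3² and 9 + 7 = 16 = 4².
So m = 9 is the smallest counterexample.

m = 9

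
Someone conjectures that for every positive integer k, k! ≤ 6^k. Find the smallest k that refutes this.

k = 14

Check each positive integer k in order until k! > 6^k.
The first 13 eligible values, up to k = 13, all satisfy the conclusion.
k = 14: k! = 87178291200 and 6^k = 78364164096, so 87178291200 > 78364164096.
Hence k = 14 is a counterexample.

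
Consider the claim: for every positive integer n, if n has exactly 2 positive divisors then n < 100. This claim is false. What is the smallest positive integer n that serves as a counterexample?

n = 101

The first 25 eligible values, up to n = 97, all satisfy the conclusion.
n = 101: τ(101) = 2; 101 ≥ 100.
So n = 101 is the smallest counterexample.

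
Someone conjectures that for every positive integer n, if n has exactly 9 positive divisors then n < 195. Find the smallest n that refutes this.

We need the least positive integer n for which n has exactly 9 positive divisors but the claim fails.
n = 36: τ(36) = 9; 36 < 195.
n = 100: τ(100) = 9; 100 < 195.
n = 196: τ(196) = 9; 196 ≥ 195.
So n = 196 is the smallest counterexample.

n = 196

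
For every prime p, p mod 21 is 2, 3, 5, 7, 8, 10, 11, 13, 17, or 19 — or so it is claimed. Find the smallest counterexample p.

p = 37

The first 11 eligible values, up to p = 31, all satisfy the conclusion.
p = 37: 37 mod 21 = 16 — not in {2, 3, 5, 7, 8, 10, 11, 13, 17, 19}.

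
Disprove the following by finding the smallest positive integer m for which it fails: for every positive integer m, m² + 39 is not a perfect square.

m = 5

We need the least positive integer m for which m² + 39 is a perfect square.
The first 4 eligible values, up to m = 4, all satisfy the conclusion.
m = 5: 5² + 39 = 64 = 8², a perfect square.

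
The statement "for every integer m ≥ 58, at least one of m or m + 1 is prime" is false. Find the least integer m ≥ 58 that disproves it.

The first 4 eligible values, up to m = 61, all satisfy the conclusion.
m = 62: 62 = 2 × 31; 63 = 3 × 21 — both composite.
So m = 62 is the smallest counterexample.

m = 62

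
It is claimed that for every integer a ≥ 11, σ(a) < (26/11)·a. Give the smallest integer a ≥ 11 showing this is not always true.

Check each integer a ≥ 11 in order until the claim fails.
For a = 11, 12, 13, 14, …, 21, 22, 23 the conclusion holds.
a = 24: σ(24) = 60; 60 ≥ 624/11.
Thus a = 24 disproves the claim, and no smaller a works.

a = 24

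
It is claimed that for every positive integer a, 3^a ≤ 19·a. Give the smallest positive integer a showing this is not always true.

Check each positive integer a in order until 3^a > 19·a.
a = 1: 3^a = 3 and 19·a = 19, so 3 ≤ 19.
a = 2: 3^a = 9 and 19·a = 38, so 9 ≤ 38.
a = 3: 3^a = 27 and 19·a = 57, so 27 ≤ 57.
a = 4: 3^a = 81 and 19·a = 76, so 81 > 76.
Thus a = 4 disproves the claim, and no smaller a works.

a = 4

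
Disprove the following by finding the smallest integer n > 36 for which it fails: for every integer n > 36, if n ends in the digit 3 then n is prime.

We need the least integer n > 36 for which n ends in the digit 3 but n is not prime.
n = 43: 43 ends in 3 and is prime.
n = 53: 53 ends in 3 and is prime.
n = 63: 63 ends in 3; 63 = 3 × 21, composite.

n = 63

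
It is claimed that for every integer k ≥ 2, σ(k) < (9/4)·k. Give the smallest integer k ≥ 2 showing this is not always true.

Check each integer k ≥ 2 in order until the claim fails.
The first 10 eligible values, up to k = 11, all satisfy the conclusion.
k = 12: σ(12) = 28; 28 ≥ 27.

k = 12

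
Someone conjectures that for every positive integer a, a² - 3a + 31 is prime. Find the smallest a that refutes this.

Check each positive integer a in order until a² - 3a + 31 is not prime.
For a = 1, 2, 3 the conclusion holds.
a = 4: a² - 3a + 31 = 35 = 5 × 7, composite.

a = 4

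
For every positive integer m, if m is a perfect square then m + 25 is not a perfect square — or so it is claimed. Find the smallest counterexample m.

Check each positive integer m in order until m is a perfect square but m + 25 is a perfect square.
For m = 1, 4, 9, 16, …, 81, 100, 121 the conclusion holds.
m = 144: 144 = 12² and 144 + 25 = 169 = 13².
Thus m = 144 disproves the claim, and no smaller m works.

m = 144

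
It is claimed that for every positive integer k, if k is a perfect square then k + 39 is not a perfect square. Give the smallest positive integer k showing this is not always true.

We need the least positive integer k for which k is a perfect square but k + 39 is a perfect square.
For k = 1, 4, 9, 16 the conclusion holds.
k = 25: 25 = 5² and 25 + 39 = 64 = 8².
Hence k = 25 is a counterexample.

k = 25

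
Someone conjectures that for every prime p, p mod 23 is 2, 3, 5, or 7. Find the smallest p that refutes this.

p = 11

The first 4 eligible values, up to p = 7, all satisfy the conclusion.
p = 11: 11 mod 23 = 11 — not in {2, 3, 5, 7}.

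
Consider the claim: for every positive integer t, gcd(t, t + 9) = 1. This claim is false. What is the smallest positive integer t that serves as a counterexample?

t = 3

We need the least positive integer t for which gcd(t, t + 9) > 1.
For t = 1, 2 the conclusion holds.
t = 3: gcd(3, 12) = 3.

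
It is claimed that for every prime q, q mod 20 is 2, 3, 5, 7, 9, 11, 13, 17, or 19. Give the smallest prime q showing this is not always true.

q = 41

A counterexample is any prime q such that the claim fails; we check each in order.
The first 12 eligible values, up to q = 37, all satisfy the conclusion.
q = 41: 41 mod 20 = 1 — not in {2, 3, 5, 7, 9, 11, 13, 17, 19}.
Hence q = 41 is a counterexample.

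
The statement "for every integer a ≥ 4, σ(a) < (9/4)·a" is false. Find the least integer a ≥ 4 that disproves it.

a = 12

The first 8 eligible values, up to a = 11, all satisfy the conclusion.
a = 12: σ(12) = 28; 28 ≥ 27.
Thus a = 12 disproves the claim, and no smaller a works.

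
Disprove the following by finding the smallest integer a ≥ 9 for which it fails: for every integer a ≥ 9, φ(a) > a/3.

Check each integer a ≥ 9 in order until the claim fails.
a = 9: φ(9) = 6 and 9/3 = 3, so φ(9) > 9/3.
a = 10: φ(10) = 4 and 10/3 = 10/3, so φ(10) > 10/3.
a = 11: φ(11) = 10 and 11/3 = 11/3, so φ(11) > 11/3.
a = 12: φ(12) = 4 and 12/3 = 4, so φ(12) ≤ 12/3.
Thus a = 12 disproves the claim, and no smaller a works.

a = 12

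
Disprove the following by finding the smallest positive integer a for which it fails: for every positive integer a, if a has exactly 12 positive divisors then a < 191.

a = 198

Check each positive integer a in order until a has exactly 12 positive divisors but the claim fails.
For a = 60, 72, 84, 90, …, 150, 156, 160 the conclusion holds.
a = 198: τ(198) = 12; 198 ≥ 191.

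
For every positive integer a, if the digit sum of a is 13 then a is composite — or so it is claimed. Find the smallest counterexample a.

a = 67

We need the least positive integer a for which the digit sum of a is 13 but a is prime.
a = 49: digit sum 13; 49 is composite.
a = 58: digit sum 13; 58 is composite.
a = 67: digit sum 13; 67 is prime, not composite.
Thus a = 67 disproves the claim, and no smaller a works.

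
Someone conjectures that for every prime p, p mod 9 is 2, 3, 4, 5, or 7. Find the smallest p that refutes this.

p = 17

A counterexample is any prime p such that the claim fails; we check each in order.
p = 2: 2 mod 9 = 2.
p = 3: 3 mod 9 = 3.
p = 5: 5 mod 9 = 5.
p = 7: 7 mod 9 = 7.
p = 11: 11 mod 9 = 2.
p = 13: 13 mod 9 = 4.
p = 17: 17 mod 9 = 8 — not in {2, 3, 4, 5, 7}.
Hence p = 17 is a counterexample.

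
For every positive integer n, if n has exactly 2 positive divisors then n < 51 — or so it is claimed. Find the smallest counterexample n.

n = 53

A counterexample is any positive integer n such that n has exactly 2 positive divisors but the claim fails; we check each in order.
For n = 2, 3, 5, 7, …, 41, 43, 47 the conclusion holds.
n = 53: τ(53) = 2; 53 ≥ 51.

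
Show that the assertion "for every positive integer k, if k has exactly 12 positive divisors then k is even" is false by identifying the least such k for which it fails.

The first 24 eligible values, up to k = 308, all satisfy the conclusion.
k = 315: divisors of 315: 12 divisors; 315 is odd.
Hence k = 315 is a counterexample.

k = 315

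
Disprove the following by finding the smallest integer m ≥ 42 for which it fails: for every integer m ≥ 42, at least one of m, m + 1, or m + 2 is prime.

A counterexample is any integer m ≥ 42 such that m, m + 1, m + 2 are all composite; we check each in order.
m = 42: 43 is prime.
m = 43: 43 is prime.
m = 44: 44 = 2 × 22; 45 = 3 × 15; 46 = 2 × 23 — all composite.

m = 44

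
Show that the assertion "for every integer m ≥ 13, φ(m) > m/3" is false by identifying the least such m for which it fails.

The first 5 eligible values, up to m = 17, all satisfy the conclusion.
m = 18: φ(18) = 6 and 18/3 = 6, so φ(18) ≤ 18/3.
So m = 18 is the smallest counterexample.

m = 18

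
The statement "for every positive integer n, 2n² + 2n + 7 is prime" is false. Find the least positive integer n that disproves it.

n = 6

A counterexample is any positive integer n such that 2n² + 2n + 7 is not prime; we check each in order.
For n = 1, 2, 3, 4, 5 the conclusion holds.
n = 6: 2n² + 2n + 7 = 91 = 7 × 13, composite.
Hence n = 6 is a counterexample.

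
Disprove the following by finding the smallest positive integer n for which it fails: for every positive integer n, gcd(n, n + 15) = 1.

n = 3

We need the least positive integer n for which gcd(n, n + 15) > 1.
n = 1: gcd(1, 16) = 1.
n = 2: gcd(2, 17) = 1.
n = 3: gcd(3, 18) = 3.
So n = 3 is the smallest counterexample.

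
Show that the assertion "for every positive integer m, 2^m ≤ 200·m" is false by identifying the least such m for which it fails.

Check each positive integer m in order until 2^m > 200·m.
The first 11 eligible values, up to m = 11, all satisfy the conclusion.
m = 12: 2^m = 4096 and 200·m = 2400, so 4096 > 2400.

m = 12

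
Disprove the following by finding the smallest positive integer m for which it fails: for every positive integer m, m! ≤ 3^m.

m = 7

Check each positive integer m in order until m! > 3^m.
The first 6 eligible values, up to m = 6, all satisfy the conclusion.
m = 7: m! = 5040 and 3^m = 2187, so 5040 > 2187.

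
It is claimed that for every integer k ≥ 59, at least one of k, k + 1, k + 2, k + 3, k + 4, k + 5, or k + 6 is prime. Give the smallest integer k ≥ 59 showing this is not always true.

Check each integer k ≥ 59 in order until k, k + 1, k + 2, k + 3, k + 4, k + 5, k + 6 are all composite.
The first 31 eligible values, up to k = 89, all satisfy the conclusion.
k = 90: 90 = 2 × 45; 91 = 7 × 13; 92 = 2 × 46; 93 = 3 × 31; 94 = 2 × 47; 95 = 5 × 19; 96 = 2 × 48 — all composite.
Hence k = 90 is a counterexample.

k = 90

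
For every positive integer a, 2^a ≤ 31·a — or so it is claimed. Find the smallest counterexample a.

A counterexample is any positive integer a such that 2^a > 31·a; we check each in order.
The first 7 eligible values, up to a = 7, all satisfy the conclusion.
a = 8: 2^a = 256 and 31·a = 248, so 256 > 248.

a = 8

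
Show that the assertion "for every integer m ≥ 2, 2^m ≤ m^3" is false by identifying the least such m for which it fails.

m = 10

Check each integer m ≥ 2 in order until 2^m > m^3.
The first 8 eligible values, up to m = 9, all satisfy the conclusion.
m = 10: 2^m = 1024 and m^3 = 1000, so 1024 > 1000.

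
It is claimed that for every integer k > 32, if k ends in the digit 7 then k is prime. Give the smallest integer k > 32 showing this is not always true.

Check each integer k > 32 in order until k ends in the digit 7 but k is not prime.
For k = 37, 47 the conclusion holds.
k = 57: 57 ends in 7; 57 = 3 × 19, composite.

k = 57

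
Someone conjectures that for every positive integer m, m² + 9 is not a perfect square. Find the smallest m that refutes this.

Check each positive integer m in order until m² + 9 is a perfect square.
m = 1: 1² + 9 = 10, not a perfect square.
m = 2: 2² + 9 = 13, not a perfect square.
m = 3: 3² + 9 = 18, not a perfect square.
m = 4: 4² + 9 = 25 = 5², a perfect square.
Hence m = 4 is a counterexample.

m = 4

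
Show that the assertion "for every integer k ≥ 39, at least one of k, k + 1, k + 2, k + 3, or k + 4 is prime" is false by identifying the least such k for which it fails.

k = 48

Check each integer k ≥ 39 in order until k, k + 1, k + 2, k + 3, k + 4 are all composite.
The first 9 eligible values, up to k = 47, all satisfy the conclusion.
k = 48: 48 = 2 × 24; 49 = 7 × 7; 50 = 2 × 25; 51 = 3 × 17; 52 = 2 × 26 — all composite.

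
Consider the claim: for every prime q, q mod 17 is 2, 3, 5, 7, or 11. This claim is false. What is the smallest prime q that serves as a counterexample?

Check each prime q in order until the claim fails.
The first 5 eligible values, up to q = 11, all satisfy the conclusion.
q = 13: 13 mod 17 = 13 — not in {2, 3, 5, 7, 11}.
So q = 13 is the smallest counterexample.

q = 13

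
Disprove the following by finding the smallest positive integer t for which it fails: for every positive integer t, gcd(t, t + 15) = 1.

t = 3

t = 1: gcd(1, 16) = 1.
t = 2: gcd(2, 17) = 1.
t = 3: gcd(3, 18) = 3.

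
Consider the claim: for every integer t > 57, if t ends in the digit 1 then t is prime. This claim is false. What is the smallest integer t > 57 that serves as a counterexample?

For t = 61, 71 the conclusion holds.
t = 81: 81 ends in 1; 81 = 3 × 27, composite.
Hence t = 81 is a counterexample.

t = 81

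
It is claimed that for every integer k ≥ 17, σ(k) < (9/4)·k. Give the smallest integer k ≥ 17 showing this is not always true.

k = 24

Check each integer k ≥ 17 in order until the claim fails.
For k = 17, 18, 19, 20, 21, 22, 23 the conclusion holds.
k = 24: σ(24) = 60; 60 ≥ 54.
So k = 24 is the smallest counterexample.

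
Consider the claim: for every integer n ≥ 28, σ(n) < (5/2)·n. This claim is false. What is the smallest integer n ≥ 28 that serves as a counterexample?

n = 36

Check each integer n ≥ 28 in order until the claim fails.
The first 8 eligible values, up to n = 35, all satisfy the conclusion.
n = 36: σ(36) = 91; 91 ≥ 90.
Thus n = 36 disproves the claim, and no smaller n works.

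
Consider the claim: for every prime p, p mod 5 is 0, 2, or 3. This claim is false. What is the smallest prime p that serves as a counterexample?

p = 11

For p = 2, 3, 5, 7 the conclusion holds.
p = 11: 11 mod 5 = 1 — not in {0, 2, 3}.
So p = 11 is the smallest counterexample.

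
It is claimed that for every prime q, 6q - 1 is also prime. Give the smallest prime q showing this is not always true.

We need the least prime q for which 6q - 1 is not prime.
The first 4 eligible values, up to q = 7, all satisfy the conclusion.
q = 11: 6q - 1 = 65 = 5 × 13, not prime.
So q = 11 is the smallest counterexample.

q = 11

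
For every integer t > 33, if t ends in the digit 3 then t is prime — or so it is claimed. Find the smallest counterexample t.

Check each integer t > 33 in order until t ends in the digit 3 but t is not prime.
For t = 43, 53 the conclusion holds.
t = 63: 63 ends in 3; 63 = 3 × 21, composite.
So t = 63 is the smallest counterexample.

t = 63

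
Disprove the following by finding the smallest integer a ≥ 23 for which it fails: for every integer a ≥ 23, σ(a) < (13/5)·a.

The first 37 eligible values, up to a = 59, all satisfy the conclusion.
a = 60: σ(60) = 168; 168 ≥ 156.

a = 60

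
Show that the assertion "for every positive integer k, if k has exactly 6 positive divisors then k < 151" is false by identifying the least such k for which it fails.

k = 153

We need the least positive integer k for which k has exactly 6 positive divisors but the claim fails.
For k = 12, 18, 20, 28, …, 124, 147, 148 the conclusion holds.
k = 153: τ(153) = 6; 153 ≥ 151.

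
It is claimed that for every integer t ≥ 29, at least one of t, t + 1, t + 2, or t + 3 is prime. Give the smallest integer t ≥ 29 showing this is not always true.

For t = 29, 30, 31 the conclusion holds.
t = 32: 32 = 2 × 16; 33 = 3 × 11; 34 = 2 × 17; 35 = 5 × 7 — all composite.

t = 32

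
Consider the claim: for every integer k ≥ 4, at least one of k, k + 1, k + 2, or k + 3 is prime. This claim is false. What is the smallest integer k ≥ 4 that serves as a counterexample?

We need the least integer k ≥ 4 for which k, k + 1, k + 2, k + 3 are all composite.
For k = 4, 5, 6, 7, …, 21, 22, 23 the conclusion holds.
k = 24: 24 = 2 × 12; 25 = 5 × 5; 26 = 2 × 13; 27 = 3 × 9 — all composite.
Thus k = 24 disproves the claim, and no smaller k works.

k = 24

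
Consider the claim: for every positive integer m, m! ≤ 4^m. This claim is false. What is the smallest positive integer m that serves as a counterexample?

A counterexample is any positive integer m such that m! > 4^m; we check each in order.
The first 8 eligible values, up to m = 8, all satisfy the conclusion.
m = 9: m! = 362880 and 4^m = 262144, so 362880 > 262144.
Thus m = 9 disproves the claim, and no smaller m works.

m = 9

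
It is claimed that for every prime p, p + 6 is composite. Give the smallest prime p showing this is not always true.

p = 2: p + 6 = 8 = 2 × 4, composite.
p = 3: p + 6 = 9 = 3 × 3, composite.
p = 5: p + 6 = 11, prime — not composite.
Hence p = 5 is a counterexample.

p = 5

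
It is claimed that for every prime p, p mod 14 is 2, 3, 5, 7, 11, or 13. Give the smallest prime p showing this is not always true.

The first 8 eligible values, up to p = 19, all satisfy the conclusion.
p = 23: 23 mod 14 = 9 — not in {2, 3, 5, 7, 11, 13}.

p = 23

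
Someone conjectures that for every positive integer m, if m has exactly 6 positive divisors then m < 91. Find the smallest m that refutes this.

m = 92

For m = 12, 18, 20, 28, …, 68, 75, 76 the conclusion holds.
m = 92: τ(92) = 6; 92 ≥ 91.
Hence m = 92 is a counterexample.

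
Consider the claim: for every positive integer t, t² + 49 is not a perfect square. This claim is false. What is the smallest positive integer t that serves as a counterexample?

t = 24

Check each positive integer t in order until t² + 49 is a perfect square.
The first 23 eligible values, up to t = 23, all satisfy the conclusion.
t = 24: 24² + 49 = 625 = 25², a perfect square.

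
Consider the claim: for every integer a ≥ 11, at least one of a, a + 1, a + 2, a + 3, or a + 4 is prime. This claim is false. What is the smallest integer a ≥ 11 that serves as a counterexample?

a = 24

We need the least integer a ≥ 11 for which a, a + 1, a + 2, a + 3, a + 4 are all composite.
The first 13 eligible values, up to a = 23, all satisfy the conclusion.
a = 24: 24 = 2 × 12; 25 = 5 × 5; 26 = 2 × 13; 27 = 3 × 9; 28 = 2 × 14 — all composite.
So a = 24 is the smallest counterexample.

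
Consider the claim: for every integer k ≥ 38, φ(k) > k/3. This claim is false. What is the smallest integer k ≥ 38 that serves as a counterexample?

k = 42

A counterexample is any integer k ≥ 38 such that the claim fails; we check each in order.
For k = 38, 39, 40, 41 the conclusion holds.
k = 42: φ(42) = 12 and 42/3 = 14, so φ(42) ≤ 42/3.
Hence k = 42 is a counterexample.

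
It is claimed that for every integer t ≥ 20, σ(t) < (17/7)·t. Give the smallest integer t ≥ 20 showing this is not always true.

We need the least integer t ≥ 20 for which the claim fails.
The first 4 eligible values, up to t = 23, all satisfy the conclusion.
t = 24: σ(24) = 60; 60 ≥ 408/7.

t = 24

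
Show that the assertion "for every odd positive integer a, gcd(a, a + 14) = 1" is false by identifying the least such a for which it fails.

a = 7

a = 1: gcd(1, 15) = 1.
a = 3: gcd(3, 17) = 1.
a = 5: gcd(5, 19) = 1.
a = 7: gcd(7, 21) = 7.
Thus a = 7 disproves the claim, and no smaller a works.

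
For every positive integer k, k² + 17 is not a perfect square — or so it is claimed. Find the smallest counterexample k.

k = 8

A counterexample is any positive integer k such that k² + 17 is a perfect square; we check each in order.
k = 1: 1² + 17 = 18, not a perfect square.
k = 2: 2² + 17 = 21, not a perfect square.
k = 3: 3² + 17 = 26, not a perfect square.
k = 4: 4² + 17 = 33, not a perfect square.
k = 5: 5² + 17 = 42, not a perfect square.
k = 6: 6² + 17 = 53, not a perfect square.
k = 7: 7² + 17 = 66, not a perfect square.
k = 8: 8² + 17 = 81 = 9², a perfect square.
So k = 8 is the smallest counterexample.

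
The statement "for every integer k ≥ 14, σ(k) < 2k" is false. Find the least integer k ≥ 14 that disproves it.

The first 4 eligible values, up to k = 17, all satisfy the conclusion.
k = 18: σ(18) = 39; 39 ≥ 36.
So k = 18 is the smallest counterexample.

k = 18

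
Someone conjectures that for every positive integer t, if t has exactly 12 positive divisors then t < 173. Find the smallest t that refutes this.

For t = 60, 72, 84, 90, …, 150, 156, 160 the conclusion holds.
t = 198: τ(198) = 12; 198 ≥ 173.
Hence t = 198 is a counterexample.

t = 198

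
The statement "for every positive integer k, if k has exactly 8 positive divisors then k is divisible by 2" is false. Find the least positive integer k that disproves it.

k = 105

A counterexample is any positive integer k such that k has exactly 8 positive divisors but k is not divisible by 2; we check each in order.
The first 12 eligible values, up to k = 104, all satisfy the conclusion.
k = 105: τ(105) = 8; 105 mod 2 = 1.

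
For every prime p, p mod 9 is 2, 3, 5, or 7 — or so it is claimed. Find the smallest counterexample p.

Check each prime p in order until the claim fails.
For p = 2, 3, 5, 7, 11 the conclusion holds.
p = 13: 13 mod 9 = 4 — not in {2, 3, 5, 7}.
So p = 13 is the smallest counterexample.

p = 13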